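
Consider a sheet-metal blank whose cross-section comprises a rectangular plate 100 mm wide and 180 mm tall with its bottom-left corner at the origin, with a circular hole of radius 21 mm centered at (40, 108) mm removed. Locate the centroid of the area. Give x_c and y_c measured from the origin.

plate: A = 100 × 180 = 18000.00, centroid at (50.00, 90.00).
hole: A = −π·21² = -1385.44, centroid at (40.00, 108.00).
ΣA = 16614.56 mm²
ΣAx_c = (18000.00)(50.00) + (-1385.44)(40.00) = 844582.31 mm³
ΣAy_c = (18000.00)(90.00) + (-1385.44)(108.00) = 1470372.23 mm³
x_c = 844582.31 / 16614.56 = 50.83 mm
y_c = 1470372.23 / 16614.56 = 88.50 mm

x_c = 50.83 mm, y_c = 88.50 mm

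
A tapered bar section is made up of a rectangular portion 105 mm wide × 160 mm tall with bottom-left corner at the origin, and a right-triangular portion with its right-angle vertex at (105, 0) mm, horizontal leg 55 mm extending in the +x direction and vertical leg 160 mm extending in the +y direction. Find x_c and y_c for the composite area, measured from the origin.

rectangular portion: A = 105 × 160 = 16800.00, centroid at (52.50, 80.00).
triangular portion: A = ½·55·160 = 4400.00, centroid at (123.33, 53.33).
ΣA = 21200.00 mm², ΣAx_c = 1424666.67 mm³, ΣAy_c = 1578666.67 mm³.
x_c = 1424666.67/21200.00 = 67.20 mm; y_c = 1578666.67/21200.00 = 74.47 mm.

x_c = 67.20 mm, y_c = 74.47 mm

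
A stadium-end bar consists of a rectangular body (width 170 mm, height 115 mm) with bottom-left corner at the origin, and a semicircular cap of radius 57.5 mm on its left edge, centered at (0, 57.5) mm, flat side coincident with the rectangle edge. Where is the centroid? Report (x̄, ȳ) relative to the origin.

x̄ = 62.04 mm, ȳ = 57.50 mm

rectangular body: A = 170 × 115 = 19550.00, centroid at (85.00, 57.50).
semicircular end: A = ½π·57.5² = 5193.45, centroid at (-24.40, 57.50).
ΣA = 24743.45 mm²
ΣAx̄ = (19550.00)(85.00) + (5193.45)(-24.40) = 1535010.42 mm³
ΣAȳ = (19550.00)(57.50) + (5193.45)(57.50) = 1422748.11 mm³
x̄ = 1535010.42 / 24743.45 = 62.04 mm
ȳ = 1422748.11 / 24743.45 = 57.50 mm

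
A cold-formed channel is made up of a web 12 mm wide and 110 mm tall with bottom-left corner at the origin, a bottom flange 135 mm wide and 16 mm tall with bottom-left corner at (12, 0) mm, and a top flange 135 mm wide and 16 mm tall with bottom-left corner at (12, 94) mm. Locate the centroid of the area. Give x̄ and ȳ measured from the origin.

web: A = 12 × 110 = 1320.00, centroid at (6.00, 55.00).
bottom flange: A = 135 × 16 = 2160.00, centroid at (79.50, 8.00).
top flange: A = 135 × 16 = 2160.00, centroid at (79.50, 102.00).
ΣA = 5640.00 mm²
ΣAx̄ = (1320.00)(6.00) + (2160.00)(79.50) + (2160.00)(79.50) = 351360.00 mm³
ΣAȳ = (1320.00)(55.00) + (2160.00)(8.00) + (2160.00)(102.00) = 310200.00 mm³
x̄ = 351360.00 / 5640.00 = 62.30 mm
ȳ = 310200.00 / 5640.00 = 55.00 mm

x̄ = 62.30 mm, ȳ = 55.00 mm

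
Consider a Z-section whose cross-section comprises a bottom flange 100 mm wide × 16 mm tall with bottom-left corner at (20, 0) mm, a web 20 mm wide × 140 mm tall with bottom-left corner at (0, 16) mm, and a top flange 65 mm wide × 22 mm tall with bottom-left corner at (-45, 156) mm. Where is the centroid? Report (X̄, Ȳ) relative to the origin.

X̄ = 20.95 mm, Ȳ = 84.46 mm

bottom flange: A = 100 × 16 = 1600.00, centroid at (70.00, 8.00).
web: A = 20 × 140 = 2800.00, centroid at (10.00, 86.00).
top flange: A = 65 × 22 = 1430.00, centroid at (-12.50, 167.00).
ΣA = 5830.00 mm², ΣAX̄ = 122125.00 mm³, ΣAȲ = 492410.00 mm³.
X̄ = 122125.00/5830.00 = 20.95 mm; Ȳ = 492410.00/5830.00 = 84.46 mm.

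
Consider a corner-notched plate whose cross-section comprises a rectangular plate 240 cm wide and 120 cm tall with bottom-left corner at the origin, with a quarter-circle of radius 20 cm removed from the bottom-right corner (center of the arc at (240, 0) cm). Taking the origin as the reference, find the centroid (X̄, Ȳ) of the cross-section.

X̄ = 118.77 cm, Ȳ = 60.57 cm

plate: A = 240 × 120 = 28800.00, centroid at (120.00, 60.00).
removed quarter-circle: A = −¼π·20² = -314.16, centroid at (231.51, 8.49).
ΣA = 28485.84 cm², ΣAX̄ = 3383268.44 cm³, ΣAȲ = 1725333.33 cm³.
X̄ = 3383268.44/28485.84 = 118.77 cm; Ȳ = 1725333.33/28485.84 = 60.57 cm.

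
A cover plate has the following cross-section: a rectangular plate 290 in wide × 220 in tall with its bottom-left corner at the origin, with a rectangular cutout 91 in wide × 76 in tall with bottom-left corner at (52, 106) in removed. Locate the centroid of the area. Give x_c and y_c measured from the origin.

x_c = 150.78 in, y_c = 105.87 in

Part | A | x̄ᵢ | ȳᵢ | A·x̄ᵢ | A·ȳᵢ
plate | 63800.00 | 145.00 | 110.00 | 9251000.00 | 7018000.00
hole | -6916.00 | 97.50 | 144.00 | -674310.00 | -995904.00
Σ | 56884.00 |  |  | 8576690.00 | 6022096.00
x_c = 8576690.00 / 56884.00 = 150.78 in
y_c = 6022096.00 / 56884.00 = 105.87 in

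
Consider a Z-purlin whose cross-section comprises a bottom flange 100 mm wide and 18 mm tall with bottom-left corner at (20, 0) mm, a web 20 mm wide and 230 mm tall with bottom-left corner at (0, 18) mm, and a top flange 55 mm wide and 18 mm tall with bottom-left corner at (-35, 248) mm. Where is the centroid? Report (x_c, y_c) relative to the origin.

Part | A | x̄ᵢ | ȳᵢ | A·x̄ᵢ | A·ȳᵢ
bottom flange | 1800.00 | 70.00 | 9.00 | 126000.00 | 16200.00
web | 4600.00 | 10.00 | 133.00 | 46000.00 | 611800.00
top flange | 990.00 | -7.50 | 257.00 | -7425.00 | 254430.00
Σ | 7390.00 |  |  | 164575.00 | 882430.00
x_c = 164575.00 / 7390.00 = 22.27 mm
y_c = 882430.00 / 7390.00 = 119.41 mm

x_c = 22.27 mm, y_c = 119.41 mm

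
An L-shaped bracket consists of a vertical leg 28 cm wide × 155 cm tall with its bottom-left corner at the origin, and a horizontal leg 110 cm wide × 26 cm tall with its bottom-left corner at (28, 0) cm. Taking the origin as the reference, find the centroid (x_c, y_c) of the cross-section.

vertical leg: A = 28 × 155 = 4340.00, centroid at (14.00, 77.50).
horizontal leg: A = 110 × 26 = 2860.00, centroid at (83.00, 13.00).
ΣA = 7200.00 cm²
ΣAx_c = (4340.00)(14.00) + (2860.00)(83.00) = 298140.00 cm³
ΣAy_c = (4340.00)(77.50) + (2860.00)(13.00) = 373530.00 cm³
x_c = 298140.00 / 7200.00 = 41.41 cm
y_c = 373530.00 / 7200.00 = 51.88 cm

x_c = 41.41 cm, y_c = 51.88 cm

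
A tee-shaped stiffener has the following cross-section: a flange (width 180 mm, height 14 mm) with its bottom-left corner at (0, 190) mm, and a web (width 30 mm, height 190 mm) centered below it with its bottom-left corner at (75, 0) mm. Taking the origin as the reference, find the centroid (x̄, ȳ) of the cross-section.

x̄ = 90.00 mm, ȳ = 126.27 mm

web: A = 30 × 190 = 5700.00, centroid at (90.00, 95.00).
flange: A = 180 × 14 = 2520.00, centroid at (90.00, 197.00).
ΣA = 8220.00 mm², ΣAx̄ = 739800.00 mm³, ΣAȳ = 1037940.00 mm³.
x̄ = 739800.00/8220.00 = 90.00 mm; ȳ = 1037940.00/8220.00 = 126.27 mm.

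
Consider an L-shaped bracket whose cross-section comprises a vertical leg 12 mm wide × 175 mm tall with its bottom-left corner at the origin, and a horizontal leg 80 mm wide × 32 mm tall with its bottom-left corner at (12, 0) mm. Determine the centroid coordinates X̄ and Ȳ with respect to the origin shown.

X̄ = 31.27 mm, Ȳ = 48.22 mm

vertical leg: A = 12 × 175 = 2100.00, centroid at (6.00, 87.50).
horizontal leg: A = 80 × 32 = 2560.00, centroid at (52.00, 16.00).
ΣA = 4660.00 mm², ΣAX̄ = 145720.00 mm³, ΣAȲ = 224710.00 mm³.
X̄ = 145720.00/4660.00 = 31.27 mm; Ȳ = 224710.00/4660.00 = 48.22 mm.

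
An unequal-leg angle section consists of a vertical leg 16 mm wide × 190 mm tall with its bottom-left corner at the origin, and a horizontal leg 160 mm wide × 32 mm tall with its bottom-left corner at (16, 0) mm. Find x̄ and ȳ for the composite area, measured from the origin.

x̄ = 63.22 mm, ȳ = 45.43 mm

vertical leg: A = 16 × 190 = 3040.00, centroid at (8.00, 95.00).
horizontal leg: A = 160 × 32 = 5120.00, centroid at (96.00, 16.00).
ΣA = 8160.00 mm²
ΣAx̄ = (3040.00)(8.00) + (5120.00)(96.00) = 515840.00 mm³
ΣAȳ = (3040.00)(95.00) + (5120.00)(16.00) = 370720.00 mm³
x̄ = 515840.00 / 8160.00 = 63.22 mm
ȳ = 370720.00 / 8160.00 = 45.43 mm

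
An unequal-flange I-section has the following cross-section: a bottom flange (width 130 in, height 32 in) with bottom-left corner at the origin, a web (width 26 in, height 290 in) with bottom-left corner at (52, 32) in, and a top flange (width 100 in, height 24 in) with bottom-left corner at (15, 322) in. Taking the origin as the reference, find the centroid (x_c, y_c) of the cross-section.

Part | A | x̄ᵢ | ȳᵢ | A·x̄ᵢ | A·ȳᵢ
bottom flange | 4160.00 | 65.00 | 16.00 | 270400.00 | 66560.00
web | 7540.00 | 65.00 | 177.00 | 490100.00 | 1334580.00
top flange | 2400.00 | 65.00 | 334.00 | 156000.00 | 801600.00
Σ | 14100.00 |  |  | 916500.00 | 2202740.00
x_c = 916500.00 / 14100.00 = 65.00 in
y_c = 2202740.00 / 14100.00 = 156.22 in

x_c = 65.00 in, y_c = 156.22 in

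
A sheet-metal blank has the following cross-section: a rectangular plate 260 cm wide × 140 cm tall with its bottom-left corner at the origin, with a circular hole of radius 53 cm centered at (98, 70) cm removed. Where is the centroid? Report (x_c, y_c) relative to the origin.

x_c = 140.24 cm, y_c = 70.00 cm

plate: A = 260 × 140 = 36400.00, centroid at (130.00, 70.00).
hole: A = −π·53² = -8824.73, centroid at (98.00, 70.00).
ΣA = 27575.27 cm²
ΣAx_c = (36400.00)(130.00) + (-8824.73)(98.00) = 3867176.09 cm³
ΣAy_c = (36400.00)(70.00) + (-8824.73)(70.00) = 1930268.64 cm³
x_c = 3867176.09 / 27575.27 = 140.24 cm
y_c = 1930268.64 / 27575.27 = 70.00 cm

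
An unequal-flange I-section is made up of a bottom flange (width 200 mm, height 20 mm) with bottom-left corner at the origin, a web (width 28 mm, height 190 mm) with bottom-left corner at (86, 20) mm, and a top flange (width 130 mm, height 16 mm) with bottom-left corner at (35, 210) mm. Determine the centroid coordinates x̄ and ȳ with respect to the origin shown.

bottom flange: A = 200 × 20 = 4000.00, centroid at (100.00, 10.00).
web: A = 28 × 190 = 5320.00, centroid at (100.00, 115.00).
top flange: A = 130 × 16 = 2080.00, centroid at (100.00, 218.00).
ΣA = 11400.00 mm², ΣAx̄ = 1140000.00 mm³, ΣAȳ = 1105240.00 mm³.
x̄ = 1140000.00/11400.00 = 100.00 mm; ȳ = 1105240.00/11400.00 = 96.95 mm.

x̄ = 100.00 mm, ȳ = 96.95 mm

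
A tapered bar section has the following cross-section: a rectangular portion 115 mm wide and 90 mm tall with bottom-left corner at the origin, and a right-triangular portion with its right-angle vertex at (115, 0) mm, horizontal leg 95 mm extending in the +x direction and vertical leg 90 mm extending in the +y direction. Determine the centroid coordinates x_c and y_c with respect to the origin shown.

rectangular portion: A = 115 × 90 = 10350.00, centroid at (57.50, 45.00).
triangular portion: A = ½·95·90 = 4275.00, centroid at (146.67, 30.00).
ΣA = 14625.00 mm²
ΣAx_c = (10350.00)(57.50) + (4275.00)(146.67) = 1222125.00 mm³
ΣAy_c = (10350.00)(45.00) + (4275.00)(30.00) = 594000.00 mm³
x_c = 1222125.00 / 14625.00 = 83.56 mm
y_c = 594000.00 / 14625.00 = 40.62 mm

x_c = 83.56 mm, y_c = 40.62 mm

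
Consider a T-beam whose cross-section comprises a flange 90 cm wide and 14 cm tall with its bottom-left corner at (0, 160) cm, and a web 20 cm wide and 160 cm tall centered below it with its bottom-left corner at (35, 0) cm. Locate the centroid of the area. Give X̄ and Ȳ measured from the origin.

X̄ = 45.00 cm, Ȳ = 104.58 cm

Part | A | x̄ᵢ | ȳᵢ | A·x̄ᵢ | A·ȳᵢ
web | 3200.00 | 45.00 | 80.00 | 144000.00 | 256000.00
flange | 1260.00 | 45.00 | 167.00 | 56700.00 | 210420.00
Σ | 4460.00 |  |  | 200700.00 | 466420.00
X̄ = 200700.00 / 4460.00 = 45.00 cm
Ȳ = 466420.00 / 4460.00 = 104.58 cm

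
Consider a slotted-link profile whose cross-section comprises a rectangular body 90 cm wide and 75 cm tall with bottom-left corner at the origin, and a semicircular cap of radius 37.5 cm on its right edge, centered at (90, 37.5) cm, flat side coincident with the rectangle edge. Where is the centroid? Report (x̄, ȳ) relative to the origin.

x̄ = 60.02 cm, ȳ = 37.50 cm

rectangular body: A = 90 × 75 = 6750.00, centroid at (45.00, 37.50).
semicircular end: A = ½π·37.5² = 2208.93, centroid at (105.92, 37.50).
ΣA = 8958.93 cm²
ΣAx̄ = (6750.00)(45.00) + (2208.93)(105.92) = 537710.16 cm³
ΣAȳ = (6750.00)(37.50) + (2208.93)(37.50) = 335959.96 cm³
x̄ = 537710.16 / 8958.93 = 60.02 cm
ȳ = 335959.96 / 8958.93 = 37.50 cm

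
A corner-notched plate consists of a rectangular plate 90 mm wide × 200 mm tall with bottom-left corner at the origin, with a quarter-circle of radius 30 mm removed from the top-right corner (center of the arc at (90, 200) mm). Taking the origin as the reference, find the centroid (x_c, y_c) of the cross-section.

x_c = 43.68 mm, y_c = 96.43 mm

Part | A | x̄ᵢ | ȳᵢ | A·x̄ᵢ | A·ȳᵢ
plate | 18000.00 | 45.00 | 100.00 | 810000.00 | 1800000.00
removed quarter-circle | -706.86 | 77.27 | 187.27 | -54617.25 | -132371.67
Σ | 17293.14 |  |  | 755382.75 | 1667628.33
x_c = 755382.75 / 17293.14 = 43.68 mm
y_c = 1667628.33 / 17293.14 = 96.43 mm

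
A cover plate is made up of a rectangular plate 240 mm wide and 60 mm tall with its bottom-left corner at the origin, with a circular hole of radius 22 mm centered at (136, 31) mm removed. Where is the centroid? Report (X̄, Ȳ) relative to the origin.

plate: A = 240 × 60 = 14400.00, centroid at (120.00, 30.00).
hole: A = −π·22² = -1520.53, centroid at (136.00, 31.00).
ΣA = 12879.47 mm², ΣAX̄ = 1521207.81 mm³, ΣAȲ = 384863.54 mm³.
X̄ = 1521207.81/12879.47 = 118.11 mm; Ȳ = 384863.54/12879.47 = 29.88 mm.

X̄ = 118.11 mm, Ȳ = 29.88 mm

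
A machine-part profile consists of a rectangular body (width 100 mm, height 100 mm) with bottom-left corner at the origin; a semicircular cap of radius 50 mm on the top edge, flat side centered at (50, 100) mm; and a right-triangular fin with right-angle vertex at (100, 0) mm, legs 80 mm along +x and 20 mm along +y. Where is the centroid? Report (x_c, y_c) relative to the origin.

x_c = 54.16 mm, y_c = 66.64 mm

Part | A | x̄ᵢ | ȳᵢ | A·x̄ᵢ | A·ȳᵢ
rectangular body | 10000.00 | 50.00 | 50.00 | 500000.00 | 500000.00
semicircular top | 3926.99 | 50.00 | 121.22 | 196349.54 | 476032.42
triangular fin | 800.00 | 126.67 | 6.67 | 101333.33 | 5333.33
Σ | 14726.99 |  |  | 797682.87 | 981365.75
x_c = 797682.87 / 14726.99 = 54.16 mm
y_c = 981365.75 / 14726.99 = 66.64 mm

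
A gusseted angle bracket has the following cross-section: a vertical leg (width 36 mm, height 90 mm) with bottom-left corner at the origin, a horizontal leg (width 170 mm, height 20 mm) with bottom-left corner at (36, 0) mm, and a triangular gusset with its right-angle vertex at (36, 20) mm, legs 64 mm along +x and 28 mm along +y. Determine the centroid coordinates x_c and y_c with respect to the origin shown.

x_c = 69.15 mm, y_c = 27.35 mm

vertical leg: A = 36 × 90 = 3240.00, centroid at (18.00, 45.00).
horizontal leg: A = 170 × 20 = 3400.00, centroid at (121.00, 10.00).
gusset: A = ½·64·28 = 896.00, centroid at (57.33, 29.33).
ΣA = 7536.00 mm², ΣAx_c = 521090.67 mm³, ΣAy_c = 206082.67 mm³.
x_c = 521090.67/7536.00 = 69.15 mm; y_c = 206082.67/7536.00 = 27.35 mm.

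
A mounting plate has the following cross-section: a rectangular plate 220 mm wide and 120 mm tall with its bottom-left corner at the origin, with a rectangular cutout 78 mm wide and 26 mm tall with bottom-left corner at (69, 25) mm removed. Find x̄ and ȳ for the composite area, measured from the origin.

Part | A | x̄ᵢ | ȳᵢ | A·x̄ᵢ | A·ȳᵢ
plate | 26400.00 | 110.00 | 60.00 | 2904000.00 | 1584000.00
hole | -2028.00 | 108.00 | 38.00 | -219024.00 | -77064.00
Σ | 24372.00 |  |  | 2684976.00 | 1506936.00
x̄ = 2684976.00 / 24372.00 = 110.17 mm
ȳ = 1506936.00 / 24372.00 = 61.83 mm

x̄ = 110.17 mm, ȳ = 61.83 mm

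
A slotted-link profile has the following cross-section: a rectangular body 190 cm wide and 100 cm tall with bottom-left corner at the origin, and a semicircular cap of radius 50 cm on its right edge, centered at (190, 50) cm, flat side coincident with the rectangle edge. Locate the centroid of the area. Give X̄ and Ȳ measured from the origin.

X̄ = 114.91 cm, Ȳ = 50.00 cm

rectangular body: A = 190 × 100 = 19000.00, centroid at (95.00, 50.00).
semicircular end: A = ½π·50² = 3926.99, centroid at (211.22, 50.00).
ΣA = 22926.99 cm²
ΣAX̄ = (19000.00)(95.00) + (3926.99)(211.22) = 2634461.59 cm³
ΣAȲ = (19000.00)(50.00) + (3926.99)(50.00) = 1146349.54 cm³
X̄ = 2634461.59 / 22926.99 = 114.91 cm
Ȳ = 1146349.54 / 22926.99 = 50.00 cm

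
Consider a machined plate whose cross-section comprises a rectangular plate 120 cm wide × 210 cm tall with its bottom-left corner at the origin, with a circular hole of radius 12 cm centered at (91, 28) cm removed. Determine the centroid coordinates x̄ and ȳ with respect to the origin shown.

x̄ = 59.43 cm, ȳ = 106.41 cm

plate: A = 120 × 210 = 25200.00, centroid at (60.00, 105.00).
hole: A = −π·12² = -452.39, centroid at (91.00, 28.00).
ΣA = 24747.61 cm², ΣAx̄ = 1470832.57 cm³, ΣAȳ = 2633333.10 cm³.
x̄ = 1470832.57/24747.61 = 59.43 cm; ȳ = 2633333.10/24747.61 = 106.41 cm.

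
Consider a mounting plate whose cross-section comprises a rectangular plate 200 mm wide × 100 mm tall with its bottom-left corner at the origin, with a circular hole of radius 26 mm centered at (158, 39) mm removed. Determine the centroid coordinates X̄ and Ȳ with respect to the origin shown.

X̄ = 93.11 mm, Ȳ = 51.31 mm

plate: A = 200 × 100 = 20000.00, centroid at (100.00, 50.00).
hole: A = −π·26² = -2123.72, centroid at (158.00, 39.00).
ΣA = 17876.28 mm²
ΣAX̄ = (20000.00)(100.00) + (-2123.72)(158.00) = 1664452.77 mm³
ΣAȲ = (20000.00)(50.00) + (-2123.72)(39.00) = 917175.05 mm³
X̄ = 1664452.77 / 17876.28 = 93.11 mm
Ȳ = 917175.05 / 17876.28 = 51.31 mm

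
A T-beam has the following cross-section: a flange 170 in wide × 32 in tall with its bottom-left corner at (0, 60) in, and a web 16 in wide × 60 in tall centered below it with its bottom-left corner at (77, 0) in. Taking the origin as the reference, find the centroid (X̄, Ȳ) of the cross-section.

X̄ = 85.00 in, Ȳ = 69.10 in

web: A = 16 × 60 = 960.00, centroid at (85.00, 30.00).
flange: A = 170 × 32 = 5440.00, centroid at (85.00, 76.00).
ΣA = 6400.00 in², ΣAX̄ = 544000.00 in³, ΣAȲ = 442240.00 in³.
X̄ = 544000.00/6400.00 = 85.00 in; Ȳ = 442240.00/6400.00 = 69.10 in.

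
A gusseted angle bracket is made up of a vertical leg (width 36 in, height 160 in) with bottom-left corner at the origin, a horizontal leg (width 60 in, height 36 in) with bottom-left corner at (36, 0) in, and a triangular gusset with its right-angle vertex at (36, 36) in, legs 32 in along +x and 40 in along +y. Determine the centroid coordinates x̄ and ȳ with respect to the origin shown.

vertical leg: A = 36 × 160 = 5760.00, centroid at (18.00, 80.00).
horizontal leg: A = 60 × 36 = 2160.00, centroid at (66.00, 18.00).
gusset: A = ½·32·40 = 640.00, centroid at (46.67, 49.33).
ΣA = 8560.00 in², ΣAx̄ = 276106.67 in³, ΣAȳ = 531253.33 in³.
x̄ = 276106.67/8560.00 = 32.26 in; ȳ = 531253.33/8560.00 = 62.06 in.

x̄ = 32.26 in, ȳ = 62.06 in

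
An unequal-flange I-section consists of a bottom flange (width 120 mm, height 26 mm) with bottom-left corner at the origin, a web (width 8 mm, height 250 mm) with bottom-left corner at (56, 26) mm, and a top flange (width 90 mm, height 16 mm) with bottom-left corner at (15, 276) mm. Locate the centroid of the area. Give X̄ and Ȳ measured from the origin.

X̄ = 60.00 mm, Ȳ = 114.56 mm

bottom flange: A = 120 × 26 = 3120.00, centroid at (60.00, 13.00).
web: A = 8 × 250 = 2000.00, centroid at (60.00, 151.00).
top flange: A = 90 × 16 = 1440.00, centroid at (60.00, 284.00).
ΣA = 6560.00 mm², ΣAX̄ = 393600.00 mm³, ΣAȲ = 751520.00 mm³.
X̄ = 393600.00/6560.00 = 60.00 mm; Ȳ = 751520.00/6560.00 = 114.56 mm.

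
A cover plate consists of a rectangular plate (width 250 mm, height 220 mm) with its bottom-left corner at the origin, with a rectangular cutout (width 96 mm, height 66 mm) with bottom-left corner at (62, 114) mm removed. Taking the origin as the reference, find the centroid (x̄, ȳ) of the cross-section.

x̄ = 126.95 mm, ȳ = 105.18 mm

Part | A | x̄ᵢ | ȳᵢ | A·x̄ᵢ | A·ȳᵢ
plate | 55000.00 | 125.00 | 110.00 | 6875000.00 | 6050000.00
hole | -6336.00 | 110.00 | 147.00 | -696960.00 | -931392.00
Σ | 48664.00 |  |  | 6178040.00 | 5118608.00
x̄ = 6178040.00 / 48664.00 = 126.95 mm
ȳ = 5118608.00 / 48664.00 = 105.18 mm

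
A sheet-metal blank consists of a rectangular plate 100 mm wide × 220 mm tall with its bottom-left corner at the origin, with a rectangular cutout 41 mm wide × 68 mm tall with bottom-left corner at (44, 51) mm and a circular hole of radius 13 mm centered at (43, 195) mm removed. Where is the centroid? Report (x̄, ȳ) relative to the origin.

x̄ = 48.03 mm, ȳ = 111.32 mm

Part | A | x̄ᵢ | ȳᵢ | A·x̄ᵢ | A·ȳᵢ
plate | 22000.00 | 50.00 | 110.00 | 1100000.00 | 2420000.00
hole 1 | -2788.00 | 64.50 | 85.00 | -179826.00 | -236980.00
hole 2 | -530.93 | 43.00 | 195.00 | -22829.95 | -103531.19
Σ | 18681.07 |  |  | 897344.05 | 2079488.81
x̄ = 897344.05 / 18681.07 = 48.03 mm
ȳ = 2079488.81 / 18681.07 = 111.32 mm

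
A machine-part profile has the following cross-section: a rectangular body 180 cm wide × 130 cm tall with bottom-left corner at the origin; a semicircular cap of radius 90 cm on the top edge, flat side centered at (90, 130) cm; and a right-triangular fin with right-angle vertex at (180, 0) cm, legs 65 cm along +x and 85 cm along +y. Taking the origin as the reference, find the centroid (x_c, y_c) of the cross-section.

x_c = 97.93 cm, y_c = 96.16 cm

Part | A | x̄ᵢ | ȳᵢ | A·x̄ᵢ | A·ȳᵢ
rectangular body | 23400.00 | 90.00 | 65.00 | 2106000.00 | 1521000.00
semicircular top | 12723.45 | 90.00 | 168.20 | 1145110.52 | 2140048.53
triangular fin | 2762.50 | 201.67 | 28.33 | 557104.17 | 78270.83
Σ | 38885.95 |  |  | 3808214.69 | 3739319.37
x_c = 3808214.69 / 38885.95 = 97.93 cm
y_c = 3739319.37 / 38885.95 = 96.16 cm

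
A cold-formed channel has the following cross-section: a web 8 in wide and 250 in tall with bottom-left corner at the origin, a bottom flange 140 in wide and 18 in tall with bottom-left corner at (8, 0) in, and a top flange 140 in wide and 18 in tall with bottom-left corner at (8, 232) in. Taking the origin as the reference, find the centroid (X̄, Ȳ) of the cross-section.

web: A = 8 × 250 = 2000.00, centroid at (4.00, 125.00).
bottom flange: A = 140 × 18 = 2520.00, centroid at (78.00, 9.00).
top flange: A = 140 × 18 = 2520.00, centroid at (78.00, 241.00).
ΣA = 7040.00 in²
ΣAX̄ = (2000.00)(4.00) + (2520.00)(78.00) + (2520.00)(78.00) = 401120.00 in³
ΣAȲ = (2000.00)(125.00) + (2520.00)(9.00) + (2520.00)(241.00) = 880000.00 in³
X̄ = 401120.00 / 7040.00 = 56.98 in
Ȳ = 880000.00 / 7040.00 = 125.00 in

X̄ = 56.98 in, Ȳ = 125.00 in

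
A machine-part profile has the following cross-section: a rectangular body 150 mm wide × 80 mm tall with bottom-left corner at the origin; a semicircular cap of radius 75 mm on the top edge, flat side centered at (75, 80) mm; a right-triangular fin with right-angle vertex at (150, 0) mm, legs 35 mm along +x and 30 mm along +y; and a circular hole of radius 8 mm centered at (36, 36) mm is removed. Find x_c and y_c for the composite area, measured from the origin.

x_c = 77.52 mm, y_c = 69.29 mm

rectangular body: A = 150 × 80 = 12000.00, centroid at (75.00, 40.00).
semicircular top: A = ½π·75² = 8835.73, centroid at (75.00, 111.83).
triangular fin: A = ½·35·30 = 525.00, centroid at (161.67, 10.00).
hole: A = −π·8² = -201.06, centroid at (36.00, 36.00).
ΣA = 21159.67 mm², ΣAx_c = 1640316.47 mm³, ΣAy_c = 1466120.12 mm³.
x_c = 1640316.47/21159.67 = 77.52 mm; y_c = 1466120.12/21159.67 = 69.29 mm.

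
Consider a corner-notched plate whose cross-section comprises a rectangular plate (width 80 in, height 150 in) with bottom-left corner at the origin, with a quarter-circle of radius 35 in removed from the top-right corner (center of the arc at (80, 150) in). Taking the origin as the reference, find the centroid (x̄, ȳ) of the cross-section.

x̄ = 37.81 in, ȳ = 69.76 in

Part | A | x̄ᵢ | ȳᵢ | A·x̄ᵢ | A·ȳᵢ
plate | 12000.00 | 40.00 | 75.00 | 480000.00 | 900000.00
removed quarter-circle | -962.11 | 65.15 | 135.15 | -62677.35 | -130025.25
Σ | 11037.89 |  |  | 417322.65 | 769974.75
x̄ = 417322.65 / 11037.89 = 37.81 in
ȳ = 769974.75 / 11037.89 = 69.76 in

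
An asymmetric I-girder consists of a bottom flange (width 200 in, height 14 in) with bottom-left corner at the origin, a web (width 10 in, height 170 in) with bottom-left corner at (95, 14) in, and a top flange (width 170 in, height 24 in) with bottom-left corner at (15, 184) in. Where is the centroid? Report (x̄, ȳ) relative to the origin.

x̄ = 100.00 in, ȳ = 115.10 in

bottom flange: A = 200 × 14 = 2800.00, centroid at (100.00, 7.00).
web: A = 10 × 170 = 1700.00, centroid at (100.00, 99.00).
top flange: A = 170 × 24 = 4080.00, centroid at (100.00, 196.00).
ΣA = 8580.00 in²
ΣAx̄ = (2800.00)(100.00) + (1700.00)(100.00) + (4080.00)(100.00) = 858000.00 in³
ΣAȳ = (2800.00)(7.00) + (1700.00)(99.00) + (4080.00)(196.00) = 987580.00 in³
x̄ = 858000.00 / 8580.00 = 100.00 in
ȳ = 987580.00 / 8580.00 = 115.10 in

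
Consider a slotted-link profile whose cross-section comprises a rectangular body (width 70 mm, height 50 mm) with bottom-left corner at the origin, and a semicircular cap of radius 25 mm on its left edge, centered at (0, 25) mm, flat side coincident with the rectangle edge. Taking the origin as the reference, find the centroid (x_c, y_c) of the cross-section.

rectangular body: A = 70 × 50 = 3500.00, centroid at (35.00, 25.00).
semicircular end: A = ½π·25² = 981.75, centroid at (-10.61, 25.00).
ΣA = 4481.75 mm², ΣAx_c = 112083.33 mm³, ΣAy_c = 112043.69 mm³.
x_c = 112083.33/4481.75 = 25.01 mm; y_c = 112043.69/4481.75 = 25.00 mm.

x_c = 25.01 mm, y_c = 25.00 mm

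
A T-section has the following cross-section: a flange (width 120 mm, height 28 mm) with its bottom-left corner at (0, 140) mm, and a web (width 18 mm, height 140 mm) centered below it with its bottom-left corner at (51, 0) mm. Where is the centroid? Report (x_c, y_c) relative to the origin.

web: A = 18 × 140 = 2520.00, centroid at (60.00, 70.00).
flange: A = 120 × 28 = 3360.00, centroid at (60.00, 154.00).
ΣA = 5880.00 mm²
ΣAx_c = (2520.00)(60.00) + (3360.00)(60.00) = 352800.00 mm³
ΣAy_c = (2520.00)(70.00) + (3360.00)(154.00) = 693840.00 mm³
x_c = 352800.00 / 5880.00 = 60.00 mm
y_c = 693840.00 / 5880.00 = 118.00 mm

x_c = 60.00 mm, y_c = 118.00 mm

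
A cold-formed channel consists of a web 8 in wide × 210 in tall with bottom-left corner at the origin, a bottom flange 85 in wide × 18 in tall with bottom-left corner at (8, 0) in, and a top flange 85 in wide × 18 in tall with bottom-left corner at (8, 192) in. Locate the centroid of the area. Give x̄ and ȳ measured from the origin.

web: A = 8 × 210 = 1680.00, centroid at (4.00, 105.00).
bottom flange: A = 85 × 18 = 1530.00, centroid at (50.50, 9.00).
top flange: A = 85 × 18 = 1530.00, centroid at (50.50, 201.00).
ΣA = 4740.00 in², ΣAx̄ = 161250.00 in³, ΣAȳ = 497700.00 in³.
x̄ = 161250.00/4740.00 = 34.02 in; ȳ = 497700.00/4740.00 = 105.00 in.

x̄ = 34.02 in, ȳ = 105.00 in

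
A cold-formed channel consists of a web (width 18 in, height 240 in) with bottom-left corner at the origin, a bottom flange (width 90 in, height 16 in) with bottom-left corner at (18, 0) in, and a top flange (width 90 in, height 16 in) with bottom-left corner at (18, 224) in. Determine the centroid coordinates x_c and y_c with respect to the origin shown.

x_c = 30.60 in, y_c = 120.00 in

Part | A | x̄ᵢ | ȳᵢ | A·x̄ᵢ | A·ȳᵢ
web | 4320.00 | 9.00 | 120.00 | 38880.00 | 518400.00
bottom flange | 1440.00 | 63.00 | 8.00 | 90720.00 | 11520.00
top flange | 1440.00 | 63.00 | 232.00 | 90720.00 | 334080.00
Σ | 7200.00 |  |  | 220320.00 | 864000.00
x_c = 220320.00 / 7200.00 = 30.60 in
y_c = 864000.00 / 7200.00 = 120.00 in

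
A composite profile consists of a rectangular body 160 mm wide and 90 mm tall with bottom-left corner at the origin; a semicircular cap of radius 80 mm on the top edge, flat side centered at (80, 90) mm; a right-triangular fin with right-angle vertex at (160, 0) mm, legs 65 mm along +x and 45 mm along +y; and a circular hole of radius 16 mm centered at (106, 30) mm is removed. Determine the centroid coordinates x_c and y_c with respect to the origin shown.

x_c = 85.09 mm, y_c = 75.34 mm

Part | A | x̄ᵢ | ȳᵢ | A·x̄ᵢ | A·ȳᵢ
rectangular body | 14400.00 | 80.00 | 45.00 | 1152000.00 | 648000.00
semicircular top | 10053.10 | 80.00 | 123.95 | 804247.72 | 1246112.02
triangular fin | 1462.50 | 181.67 | 15.00 | 265687.50 | 21937.50
hole | -804.25 | 106.00 | 30.00 | -85250.26 | -24127.43
Σ | 25111.35 |  |  | 2136684.96 | 1891922.09
x_c = 2136684.96 / 25111.35 = 85.09 mm
y_c = 1891922.09 / 25111.35 = 75.34 mm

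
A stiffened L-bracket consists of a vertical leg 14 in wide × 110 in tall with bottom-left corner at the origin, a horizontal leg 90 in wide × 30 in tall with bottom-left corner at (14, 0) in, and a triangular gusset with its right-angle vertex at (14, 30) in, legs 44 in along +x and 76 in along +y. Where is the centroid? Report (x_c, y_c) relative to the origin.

x_c = 36.88 in, y_c = 36.83 in

vertical leg: A = 14 × 110 = 1540.00, centroid at (7.00, 55.00).
horizontal leg: A = 90 × 30 = 2700.00, centroid at (59.00, 15.00).
gusset: A = ½·44·76 = 1672.00, centroid at (28.67, 55.33).
ΣA = 5912.00 in²
ΣAx_c = (1540.00)(7.00) + (2700.00)(59.00) + (1672.00)(28.67) = 218010.67 in³
ΣAy_c = (1540.00)(55.00) + (2700.00)(15.00) + (1672.00)(55.33) = 217717.33 in³
x_c = 218010.67 / 5912.00 = 36.88 in
y_c = 217717.33 / 5912.00 = 36.83 in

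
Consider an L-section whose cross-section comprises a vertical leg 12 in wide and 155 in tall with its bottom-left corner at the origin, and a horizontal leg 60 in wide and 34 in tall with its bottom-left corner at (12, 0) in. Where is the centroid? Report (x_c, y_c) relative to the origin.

x_c = 24.83 in, y_c = 45.85 in

vertical leg: A = 12 × 155 = 1860.00, centroid at (6.00, 77.50).
horizontal leg: A = 60 × 34 = 2040.00, centroid at (42.00, 17.00).
ΣA = 3900.00 in², ΣAx_c = 96840.00 in³, ΣAy_c = 178830.00 in³.
x_c = 96840.00/3900.00 = 24.83 in; y_c = 178830.00/3900.00 = 45.85 in.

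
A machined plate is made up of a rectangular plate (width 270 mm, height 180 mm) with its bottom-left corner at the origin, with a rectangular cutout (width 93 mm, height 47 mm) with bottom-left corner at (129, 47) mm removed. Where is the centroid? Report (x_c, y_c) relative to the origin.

plate: A = 270 × 180 = 48600.00, centroid at (135.00, 90.00).
hole: A = −(93 × 47) = -4371.00, centroid at (175.50, 70.50).
ΣA = 44229.00 mm², ΣAx_c = 5793889.50 mm³, ΣAy_c = 4065844.50 mm³.
x_c = 5793889.50/44229.00 = 131.00 mm; y_c = 4065844.50/44229.00 = 91.93 mm.

x_c = 131.00 mm, y_c = 91.93 mm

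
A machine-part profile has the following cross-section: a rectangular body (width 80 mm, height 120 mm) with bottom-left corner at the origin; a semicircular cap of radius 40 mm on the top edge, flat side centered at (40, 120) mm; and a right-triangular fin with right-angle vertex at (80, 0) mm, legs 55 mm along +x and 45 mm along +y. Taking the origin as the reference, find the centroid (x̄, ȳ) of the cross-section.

x̄ = 45.41 mm, ȳ = 70.32 mm

Part | A | x̄ᵢ | ȳᵢ | A·x̄ᵢ | A·ȳᵢ
rectangular body | 9600.00 | 40.00 | 60.00 | 384000.00 | 576000.00
semicircular top | 2513.27 | 40.00 | 136.98 | 100530.96 | 344259.56
triangular fin | 1237.50 | 98.33 | 15.00 | 121687.50 | 18562.50
Σ | 13350.77 |  |  | 606218.46 | 938822.06
x̄ = 606218.46 / 13350.77 = 45.41 mm
ȳ = 938822.06 / 13350.77 = 70.32 mm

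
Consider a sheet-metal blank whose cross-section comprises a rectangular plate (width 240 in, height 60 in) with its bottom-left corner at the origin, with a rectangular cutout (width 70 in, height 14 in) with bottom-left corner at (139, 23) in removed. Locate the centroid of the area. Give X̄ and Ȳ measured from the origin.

X̄ = 116.06 in, Ȳ = 30.00 in

plate: A = 240 × 60 = 14400.00, centroid at (120.00, 30.00).
hole: A = −(70 × 14) = -980.00, centroid at (174.00, 30.00).
ΣA = 13420.00 in²
ΣAX̄ = (14400.00)(120.00) + (-980.00)(174.00) = 1557480.00 in³
ΣAȲ = (14400.00)(30.00) + (-980.00)(30.00) = 402600.00 in³
X̄ = 1557480.00 / 13420.00 = 116.06 in
Ȳ = 402600.00 / 13420.00 = 30.00 in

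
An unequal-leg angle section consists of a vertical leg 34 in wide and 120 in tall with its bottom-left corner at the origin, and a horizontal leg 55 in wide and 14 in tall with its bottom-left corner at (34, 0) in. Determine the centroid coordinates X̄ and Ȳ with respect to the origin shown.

X̄ = 24.06 in, Ȳ = 51.59 in

vertical leg: A = 34 × 120 = 4080.00, centroid at (17.00, 60.00).
horizontal leg: A = 55 × 14 = 770.00, centroid at (61.50, 7.00).
ΣA = 4850.00 in²
ΣAX̄ = (4080.00)(17.00) + (770.00)(61.50) = 116715.00 in³
ΣAȲ = (4080.00)(60.00) + (770.00)(7.00) = 250190.00 in³
X̄ = 116715.00 / 4850.00 = 24.06 in
Ȳ = 250190.00 / 4850.00 = 51.59 in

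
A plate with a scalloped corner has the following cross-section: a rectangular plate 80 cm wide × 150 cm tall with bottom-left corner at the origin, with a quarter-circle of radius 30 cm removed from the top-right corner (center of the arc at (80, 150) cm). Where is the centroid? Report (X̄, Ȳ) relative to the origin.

plate: A = 80 × 150 = 12000.00, centroid at (40.00, 75.00).
removed quarter-circle: A = −¼π·30² = -706.86, centroid at (67.27, 137.27).
ΣA = 11293.14 cm²
ΣAX̄ = (12000.00)(40.00) + (-706.86)(67.27) = 432451.33 cm³
ΣAȲ = (12000.00)(75.00) + (-706.86)(137.27) = 802971.25 cm³
X̄ = 432451.33 / 11293.14 = 38.29 cm
Ȳ = 802971.25 / 11293.14 = 71.10 cm

X̄ = 38.29 cm, Ȳ = 71.10 cm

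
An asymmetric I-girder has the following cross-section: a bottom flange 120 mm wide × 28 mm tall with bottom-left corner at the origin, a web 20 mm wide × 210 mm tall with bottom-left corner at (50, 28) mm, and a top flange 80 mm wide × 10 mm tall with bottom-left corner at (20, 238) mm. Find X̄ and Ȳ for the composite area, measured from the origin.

bottom flange: A = 120 × 28 = 3360.00, centroid at (60.00, 14.00).
web: A = 20 × 210 = 4200.00, centroid at (60.00, 133.00).
top flange: A = 80 × 10 = 800.00, centroid at (60.00, 243.00).
ΣA = 8360.00 mm²
ΣAX̄ = (3360.00)(60.00) + (4200.00)(60.00) + (800.00)(60.00) = 501600.00 mm³
ΣAȲ = (3360.00)(14.00) + (4200.00)(133.00) + (800.00)(243.00) = 800040.00 mm³
X̄ = 501600.00 / 8360.00 = 60.00 mm
Ȳ = 800040.00 / 8360.00 = 95.70 mm

X̄ = 60.00 mm, Ȳ = 95.70 mm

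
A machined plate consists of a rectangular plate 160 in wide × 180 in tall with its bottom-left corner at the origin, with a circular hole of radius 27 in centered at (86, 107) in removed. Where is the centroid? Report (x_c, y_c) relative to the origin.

plate: A = 160 × 180 = 28800.00, centroid at (80.00, 90.00).
hole: A = −π·27² = -2290.22, centroid at (86.00, 107.00).
ΣA = 26509.78 in²
ΣAx_c = (28800.00)(80.00) + (-2290.22)(86.00) = 2107040.99 in³
ΣAy_c = (28800.00)(90.00) + (-2290.22)(107.00) = 2346946.35 in³
x_c = 2107040.99 / 26509.78 = 79.48 in
y_c = 2346946.35 / 26509.78 = 88.53 in

x_c = 79.48 in, y_c = 88.53 in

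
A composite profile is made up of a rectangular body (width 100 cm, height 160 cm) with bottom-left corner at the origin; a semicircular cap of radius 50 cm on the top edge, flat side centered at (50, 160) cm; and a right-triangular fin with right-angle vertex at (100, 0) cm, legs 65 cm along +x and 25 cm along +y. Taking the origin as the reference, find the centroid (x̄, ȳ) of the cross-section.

x̄ = 52.81 cm, ȳ = 96.36 cm

rectangular body: A = 100 × 160 = 16000.00, centroid at (50.00, 80.00).
semicircular top: A = ½π·50² = 3926.99, centroid at (50.00, 181.22).
triangular fin: A = ½·65·25 = 812.50, centroid at (121.67, 8.33).
ΣA = 20739.49 cm²
ΣAx̄ = (16000.00)(50.00) + (3926.99)(50.00) + (812.50)(121.67) = 1095203.71 cm³
ΣAȳ = (16000.00)(80.00) + (3926.99)(181.22) + (812.50)(8.33) = 1998422.70 cm³
x̄ = 1095203.71 / 20739.49 = 52.81 cm
ȳ = 1998422.70 / 20739.49 = 96.36 cm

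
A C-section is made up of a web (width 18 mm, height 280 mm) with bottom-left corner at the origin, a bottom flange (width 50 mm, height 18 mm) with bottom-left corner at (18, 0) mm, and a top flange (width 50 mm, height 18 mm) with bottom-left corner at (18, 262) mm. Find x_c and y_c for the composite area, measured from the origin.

x_c = 17.95 mm, y_c = 140.00 mm

web: A = 18 × 280 = 5040.00, centroid at (9.00, 140.00).
bottom flange: A = 50 × 18 = 900.00, centroid at (43.00, 9.00).
top flange: A = 50 × 18 = 900.00, centroid at (43.00, 271.00).
ΣA = 6840.00 mm², ΣAx_c = 122760.00 mm³, ΣAy_c = 957600.00 mm³.
x_c = 122760.00/6840.00 = 17.95 mm; y_c = 957600.00/6840.00 = 140.00 mm.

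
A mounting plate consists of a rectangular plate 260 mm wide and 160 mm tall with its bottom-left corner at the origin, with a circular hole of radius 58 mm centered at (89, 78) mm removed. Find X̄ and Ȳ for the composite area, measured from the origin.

Part | A | x̄ᵢ | ȳᵢ | A·x̄ᵢ | A·ȳᵢ
plate | 41600.00 | 130.00 | 80.00 | 5408000.00 | 3328000.00
hole | -10568.32 | 89.00 | 78.00 | -940580.27 | -824328.78
Σ | 31031.68 |  |  | 4467419.73 | 2503671.22
X̄ = 4467419.73 / 31031.68 = 143.96 mm
Ȳ = 2503671.22 / 31031.68 = 80.68 mm

X̄ = 143.96 mm, Ȳ = 80.68 mm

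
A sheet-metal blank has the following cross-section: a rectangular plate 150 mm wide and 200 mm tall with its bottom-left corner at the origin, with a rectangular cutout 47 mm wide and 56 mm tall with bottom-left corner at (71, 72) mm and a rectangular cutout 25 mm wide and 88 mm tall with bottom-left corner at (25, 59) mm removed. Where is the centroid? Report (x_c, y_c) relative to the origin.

x_c = 76.24 mm, y_c = 99.74 mm

plate: A = 150 × 200 = 30000.00, centroid at (75.00, 100.00).
hole 1: A = −(47 × 56) = -2632.00, centroid at (94.50, 100.00).
hole 2: A = −(25 × 88) = -2200.00, centroid at (37.50, 103.00).
ΣA = 25168.00 mm²
ΣAx_c = (30000.00)(75.00) + (-2632.00)(94.50) + (-2200.00)(37.50) = 1918776.00 mm³
ΣAy_c = (30000.00)(100.00) + (-2632.00)(100.00) + (-2200.00)(103.00) = 2510200.00 mm³
x_c = 1918776.00 / 25168.00 = 76.24 mm
y_c = 2510200.00 / 25168.00 = 99.74 mm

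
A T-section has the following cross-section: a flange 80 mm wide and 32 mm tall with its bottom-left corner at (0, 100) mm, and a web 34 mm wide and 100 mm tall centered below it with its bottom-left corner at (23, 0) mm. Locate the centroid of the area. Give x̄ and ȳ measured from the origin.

x̄ = 40.00 mm, ȳ = 78.35 mm

Part | A | x̄ᵢ | ȳᵢ | A·x̄ᵢ | A·ȳᵢ
web | 3400.00 | 40.00 | 50.00 | 136000.00 | 170000.00
flange | 2560.00 | 40.00 | 116.00 | 102400.00 | 296960.00
Σ | 5960.00 |  |  | 238400.00 | 466960.00
x̄ = 238400.00 / 5960.00 = 40.00 mm
ȳ = 466960.00 / 5960.00 = 78.35 mm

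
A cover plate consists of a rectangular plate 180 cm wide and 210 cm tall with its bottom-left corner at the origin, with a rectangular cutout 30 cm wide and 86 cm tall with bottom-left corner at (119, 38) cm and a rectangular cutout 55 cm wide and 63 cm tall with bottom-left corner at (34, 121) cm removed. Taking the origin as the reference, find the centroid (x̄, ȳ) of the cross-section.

plate: A = 180 × 210 = 37800.00, centroid at (90.00, 105.00).
hole 1: A = −(30 × 86) = -2580.00, centroid at (134.00, 81.00).
hole 2: A = −(55 × 63) = -3465.00, centroid at (61.50, 152.50).
ΣA = 31755.00 cm², ΣAx̄ = 2843182.50 cm³, ΣAȳ = 3231607.50 cm³.
x̄ = 2843182.50/31755.00 = 89.53 cm; ȳ = 3231607.50/31755.00 = 101.77 cm.

x̄ = 89.53 cm, ȳ = 101.77 cm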